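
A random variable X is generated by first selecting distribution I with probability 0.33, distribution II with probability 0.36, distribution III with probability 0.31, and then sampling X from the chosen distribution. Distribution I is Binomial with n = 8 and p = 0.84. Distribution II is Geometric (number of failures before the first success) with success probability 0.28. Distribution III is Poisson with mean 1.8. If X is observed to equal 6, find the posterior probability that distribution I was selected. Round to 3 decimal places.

Likelihoods P(X=6 | ·): I: 0.25181; II: 0.0390079; III: 0.00780859.
Posterior ∝ prior × likelihood. Numerator for I: 0.33·0.25181 = 0.0830974.
Normalizing constant: 0.33·0.25181 + 0.36·0.0390079 + 0.31·0.00780859 = 0.099561.
P(I | observation) = 0.0830974 / 0.099561 = 0.834639.

0.835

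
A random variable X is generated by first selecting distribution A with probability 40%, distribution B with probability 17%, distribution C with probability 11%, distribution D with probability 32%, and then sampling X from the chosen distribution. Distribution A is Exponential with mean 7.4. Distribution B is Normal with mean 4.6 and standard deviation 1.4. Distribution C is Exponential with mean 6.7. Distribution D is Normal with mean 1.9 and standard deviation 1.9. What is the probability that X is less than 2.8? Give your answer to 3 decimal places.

0.399

Conditional on each component, P(X < 2.8): A: 0.315029; B: 0.0992714; C: 0.341579; D: 0.682137.
By total probability, P(X < 2.8) = 0.4·0.315029 + 0.17·0.0992714 + 0.11·0.341579 + 0.32·0.682137 = 0.398745.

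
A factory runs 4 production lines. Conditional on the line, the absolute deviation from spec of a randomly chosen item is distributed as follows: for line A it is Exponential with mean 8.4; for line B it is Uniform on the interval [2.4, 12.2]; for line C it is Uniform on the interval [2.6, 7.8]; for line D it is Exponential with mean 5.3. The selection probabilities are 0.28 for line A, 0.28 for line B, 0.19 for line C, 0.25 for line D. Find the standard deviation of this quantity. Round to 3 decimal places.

5.592

Per component, A: μ=8.4, E[X²]=141.12; B: μ=7.3, E[X²]=61.2933; C: μ=5.2, E[X²]=29.2933; D: μ=5.3, E[X²]=56.18.
E[X] = 0.28·8.4 + 0.28·7.3 + 0.19·5.2 + 0.25·5.3 = 6.709.
E[X²] = 0.28·141.12 + 0.28·61.2933 + 0.19·29.2933 + 0.25·56.18 = 76.2865.
Var(X) = E[X²] − (E[X])² = 76.2865 − 45.0107 = 31.2758.
SD(X) = √31.2758 = 5.59248.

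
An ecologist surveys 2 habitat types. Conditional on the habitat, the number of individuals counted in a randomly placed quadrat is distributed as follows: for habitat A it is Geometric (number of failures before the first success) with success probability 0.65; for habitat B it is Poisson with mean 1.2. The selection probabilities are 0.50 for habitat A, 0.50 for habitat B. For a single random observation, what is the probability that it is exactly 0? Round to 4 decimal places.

Conditional on each habitat, P(X = 0): A: 0.65; B: 0.301194.
By total probability, P(X = 0) = 0.5·0.65 + 0.5·0.301194 = 0.475597.

0.4756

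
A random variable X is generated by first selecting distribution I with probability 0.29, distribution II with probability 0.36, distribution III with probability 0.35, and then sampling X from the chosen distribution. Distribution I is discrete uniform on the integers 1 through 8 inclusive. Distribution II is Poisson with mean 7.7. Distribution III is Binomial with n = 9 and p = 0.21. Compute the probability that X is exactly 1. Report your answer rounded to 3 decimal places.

Conditional on each component, P(X = 1): I: 0.125; II: 0.00348677; III: 0.286734.
By total probability, P(X = 1) = 0.29·0.125 + 0.36·0.00348677 + 0.35·0.286734 = 0.137862.

0.138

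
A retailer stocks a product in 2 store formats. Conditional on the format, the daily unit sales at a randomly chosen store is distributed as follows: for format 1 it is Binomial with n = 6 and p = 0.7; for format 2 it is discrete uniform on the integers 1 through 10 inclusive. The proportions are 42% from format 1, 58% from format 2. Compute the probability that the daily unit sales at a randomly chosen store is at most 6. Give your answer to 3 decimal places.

0.768

Conditional on each format, P(X ≤ 6): 1: 1; 2: 0.6.
By total probability, P(X ≤ 6) = 0.42·1 + 0.58·0.6 = 0.768.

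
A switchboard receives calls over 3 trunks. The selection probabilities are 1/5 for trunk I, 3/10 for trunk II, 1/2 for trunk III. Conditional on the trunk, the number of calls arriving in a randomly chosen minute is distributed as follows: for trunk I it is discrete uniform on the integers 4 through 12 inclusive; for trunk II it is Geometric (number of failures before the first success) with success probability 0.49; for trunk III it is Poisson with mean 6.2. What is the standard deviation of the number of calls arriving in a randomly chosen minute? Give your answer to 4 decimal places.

3.5061

Per component, I: μ=8, E[X²]=70.6667; II: μ=1.04082, E[X²]=3.20741; III: μ=6.2, E[X²]=44.64.
E[X] = 0.2·8 + 0.3·1.04082 + 0.5·6.2 = 5.01224.
E[X²] = 0.2·70.6667 + 0.3·3.20741 + 0.5·44.64 = 37.4156.
Var(X) = E[X²] − (E[X])² = 37.4156 − 25.1226 = 12.293.
SD(X) = √12.293 = 3.50613.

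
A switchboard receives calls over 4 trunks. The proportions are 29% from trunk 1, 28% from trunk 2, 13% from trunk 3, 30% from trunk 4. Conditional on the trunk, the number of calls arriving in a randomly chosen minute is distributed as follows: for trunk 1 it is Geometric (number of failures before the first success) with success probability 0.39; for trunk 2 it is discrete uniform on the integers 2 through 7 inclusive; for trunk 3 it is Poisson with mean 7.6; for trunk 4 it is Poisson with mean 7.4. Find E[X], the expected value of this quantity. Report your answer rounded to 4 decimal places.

4.9216

Component means — 1: 1.5641; 2: 4.5; 3: 7.6; 4: 7.4.
E[X] = 0.29·1.5641 + 0.28·4.5 + 0.13·7.6 + 0.3·7.4 = 4.92159.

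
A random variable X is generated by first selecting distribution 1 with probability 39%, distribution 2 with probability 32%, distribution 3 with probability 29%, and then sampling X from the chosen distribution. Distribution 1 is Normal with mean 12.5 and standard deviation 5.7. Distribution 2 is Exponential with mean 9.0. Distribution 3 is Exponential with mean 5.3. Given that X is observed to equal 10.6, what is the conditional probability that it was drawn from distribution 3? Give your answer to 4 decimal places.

Likelihoods f(10.6 | ·): 1: 0.0662076; 2: 0.034218; 3: 0.025535.
Posterior ∝ prior × likelihood. Numerator for 3: 0.29·0.025535 = 0.00740514.
Normalizing constant: 0.39·0.0662076 + 0.32·0.034218 + 0.29·0.025535 = 0.0441759.
P(3 | observation) = 0.00740514 / 0.0441759 = 0.167629.

0.1676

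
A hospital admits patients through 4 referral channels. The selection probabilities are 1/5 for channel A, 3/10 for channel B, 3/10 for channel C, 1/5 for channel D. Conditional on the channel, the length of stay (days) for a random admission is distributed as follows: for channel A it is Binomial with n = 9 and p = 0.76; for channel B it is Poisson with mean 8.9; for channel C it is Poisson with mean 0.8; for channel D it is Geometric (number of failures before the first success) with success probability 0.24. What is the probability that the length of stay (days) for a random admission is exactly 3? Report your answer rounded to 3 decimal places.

0.039

Conditional on each channel, P(X = 3): A: 0.00704673; B: 0.016025; C: 0.0383427; D: 0.105354.
By total probability, P(X = 3) = 0.2·0.00704673 + 0.3·0.016025 + 0.3·0.0383427 + 0.2·0.105354 = 0.0387905.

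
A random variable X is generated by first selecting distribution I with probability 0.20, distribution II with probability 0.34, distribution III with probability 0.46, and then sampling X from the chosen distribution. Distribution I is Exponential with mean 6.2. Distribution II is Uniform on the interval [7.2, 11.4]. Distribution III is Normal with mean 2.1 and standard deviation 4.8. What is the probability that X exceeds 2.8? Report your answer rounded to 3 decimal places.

0.671

Conditional on each component, P(X > 2.8): I: 0.636601; II: 1; III: 0.442026.
By total probability, P(X > 2.8) = 0.2·0.636601 + 0.34·1 + 0.46·0.442026 = 0.670652.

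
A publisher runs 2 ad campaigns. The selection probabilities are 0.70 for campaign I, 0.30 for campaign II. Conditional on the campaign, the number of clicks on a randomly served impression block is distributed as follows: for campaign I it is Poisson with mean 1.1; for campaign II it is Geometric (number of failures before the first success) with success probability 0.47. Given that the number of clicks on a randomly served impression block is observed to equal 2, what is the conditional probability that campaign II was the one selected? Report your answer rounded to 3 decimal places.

Likelihoods P(X=2 | ·): I: 0.201387; II: 0.132023.
Posterior ∝ prior × likelihood. Numerator for II: 0.3·0.132023 = 0.0396069.
Normalizing constant: 0.7·0.201387 + 0.3·0.132023 = 0.180578.
P(II | observation) = 0.0396069 / 0.180578 = 0.219334.

0.219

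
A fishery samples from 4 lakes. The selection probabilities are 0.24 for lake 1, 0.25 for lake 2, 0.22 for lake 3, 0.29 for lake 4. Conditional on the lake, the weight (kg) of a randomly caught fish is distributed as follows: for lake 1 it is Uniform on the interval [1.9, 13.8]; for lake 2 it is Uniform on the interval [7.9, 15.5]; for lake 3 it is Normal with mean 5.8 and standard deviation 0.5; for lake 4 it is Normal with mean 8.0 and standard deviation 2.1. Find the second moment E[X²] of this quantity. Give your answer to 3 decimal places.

80.342

For each component E[X²] = Var + (mean)², giving 1: 73.4233; 2: 141.703; 3: 33.89; 4: 68.41.
Overall E[X²] = 0.24·73.4233 + 0.25·141.703 + 0.22·33.89 + 0.29·68.41 = 80.3421.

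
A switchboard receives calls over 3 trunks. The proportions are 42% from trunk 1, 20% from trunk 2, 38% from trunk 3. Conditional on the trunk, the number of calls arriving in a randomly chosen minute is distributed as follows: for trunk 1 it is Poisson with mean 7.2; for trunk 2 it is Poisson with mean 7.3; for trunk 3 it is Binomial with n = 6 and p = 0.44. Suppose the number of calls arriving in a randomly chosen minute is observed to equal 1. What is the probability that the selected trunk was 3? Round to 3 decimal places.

Likelihoods P(X=1 | ·): 1: 0.00537542; 2: 0.00493143; 3: 0.145393.
Posterior ∝ prior × likelihood. Numerator for 3: 0.38·0.145393 = 0.0552494.
Normalizing constant: 0.42·0.00537542 + 0.2·0.00493143 + 0.38·0.145393 = 0.0584934.
P(3 | observation) = 0.0552494 / 0.0584934 = 0.944541.

0.945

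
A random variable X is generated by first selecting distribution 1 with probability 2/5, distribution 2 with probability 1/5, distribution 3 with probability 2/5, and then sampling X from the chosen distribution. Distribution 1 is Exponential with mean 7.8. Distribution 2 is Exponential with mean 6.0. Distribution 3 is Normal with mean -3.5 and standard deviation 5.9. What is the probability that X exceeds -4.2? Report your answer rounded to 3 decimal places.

Conditional on each component, P(X > -4.2): 1: 1; 2: 1; 3: 0.547221.
By total probability, P(X > -4.2) = 0.4·1 + 0.2·1 + 0.4·0.547221 = 0.818889.

0.819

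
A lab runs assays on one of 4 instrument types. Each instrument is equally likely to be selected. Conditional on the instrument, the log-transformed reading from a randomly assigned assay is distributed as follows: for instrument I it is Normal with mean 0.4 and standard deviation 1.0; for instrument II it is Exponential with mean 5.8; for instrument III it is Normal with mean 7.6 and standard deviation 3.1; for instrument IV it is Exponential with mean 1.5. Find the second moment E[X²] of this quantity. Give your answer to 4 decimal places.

35.0775

For each component E[X²] = Var + (mean)², giving I: 1.16; II: 67.28; III: 67.37; IV: 4.5.
Overall E[X²] = 0.25·1.16 + 0.25·67.28 + 0.25·67.37 + 0.25·4.5 = 35.0775.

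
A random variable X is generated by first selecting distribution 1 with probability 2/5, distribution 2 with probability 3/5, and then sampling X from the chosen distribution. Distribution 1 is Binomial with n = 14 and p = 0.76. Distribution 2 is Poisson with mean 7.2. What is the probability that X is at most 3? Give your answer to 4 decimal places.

Conditional on each component, P(X ≤ 3): 1: 2.63295e-05; 2: 0.0719171.
By total probability, P(X ≤ 3) = 0.4·2.63295e-05 + 0.6·0.0719171 = 0.0431608.

0.0432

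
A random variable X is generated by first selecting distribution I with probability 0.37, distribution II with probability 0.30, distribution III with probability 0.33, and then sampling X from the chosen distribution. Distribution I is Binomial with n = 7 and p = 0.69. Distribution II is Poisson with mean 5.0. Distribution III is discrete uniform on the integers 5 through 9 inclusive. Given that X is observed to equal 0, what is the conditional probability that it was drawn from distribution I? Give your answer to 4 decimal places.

0.0479

Likelihoods P(X=0 | ·): I: 0.000275126; II: 0.00673795; III: 0.
Posterior ∝ prior × likelihood. Numerator for I: 0.37·0.000275126 = 0.000101797.
Normalizing constant: 0.37·0.000275126 + 0.3·0.00673795 + 0.33·0 = 0.00212318.
P(I | observation) = 0.000101797 / 0.00212318 = 0.0479454.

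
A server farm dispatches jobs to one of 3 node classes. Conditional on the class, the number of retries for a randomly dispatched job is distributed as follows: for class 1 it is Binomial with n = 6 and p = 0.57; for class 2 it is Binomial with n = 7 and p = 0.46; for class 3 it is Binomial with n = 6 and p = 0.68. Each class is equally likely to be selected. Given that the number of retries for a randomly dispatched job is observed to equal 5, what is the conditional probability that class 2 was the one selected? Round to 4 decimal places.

Likelihoods P(X=5 | ·): 1: 0.155237; 2: 0.126123; 3: 0.279155.
Posterior ∝ prior × likelihood. Numerator for 2: 0.333333·0.126123 = 0.0420412.
Normalizing constant: 0.333333·0.155237 + 0.333333·0.126123 + 0.333333·0.279155 = 0.186838.
P(2 | observation) = 0.0420412 / 0.186838 = 0.225013.

0.2250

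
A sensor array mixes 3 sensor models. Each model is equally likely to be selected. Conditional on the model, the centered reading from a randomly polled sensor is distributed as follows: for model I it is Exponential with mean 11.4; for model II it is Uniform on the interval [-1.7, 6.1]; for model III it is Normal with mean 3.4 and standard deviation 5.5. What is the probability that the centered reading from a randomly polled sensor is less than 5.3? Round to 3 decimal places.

Conditional on each model, P(X < 5.3): I: 0.37181; II: 0.897436; III: 0.635124.
By total probability, P(X < 5.3) = 0.333333·0.37181 + 0.333333·0.897436 + 0.333333·0.635124 = 0.63479.

0.635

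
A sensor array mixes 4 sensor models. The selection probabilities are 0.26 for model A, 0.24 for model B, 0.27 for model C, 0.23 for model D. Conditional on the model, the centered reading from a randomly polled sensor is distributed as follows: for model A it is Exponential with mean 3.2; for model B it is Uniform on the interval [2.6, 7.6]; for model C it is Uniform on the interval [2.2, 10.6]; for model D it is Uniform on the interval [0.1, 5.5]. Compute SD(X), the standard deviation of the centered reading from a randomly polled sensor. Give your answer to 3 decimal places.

Per component, A: μ=3.2, E[X²]=20.48; B: μ=5.1, E[X²]=28.0933; C: μ=6.4, E[X²]=46.84; D: μ=2.8, E[X²]=10.27.
E[X] = 0.26·3.2 + 0.24·5.1 + 0.27·6.4 + 0.23·2.8 = 4.428.
E[X²] = 0.26·20.48 + 0.24·28.0933 + 0.27·46.84 + 0.23·10.27 = 27.0761.
Var(X) = E[X²] − (E[X])² = 27.0761 − 19.6072 = 7.46892.
SD(X) = √7.46892 = 2.73293.

2.733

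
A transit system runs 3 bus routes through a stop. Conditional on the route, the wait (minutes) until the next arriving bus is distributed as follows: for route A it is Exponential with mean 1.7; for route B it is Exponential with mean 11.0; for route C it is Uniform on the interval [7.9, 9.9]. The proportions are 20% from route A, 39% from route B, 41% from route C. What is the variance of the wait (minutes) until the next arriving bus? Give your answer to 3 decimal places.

59.607

Per component, A: μ=1.7, E[X²]=5.78; B: μ=11, E[X²]=242; C: μ=8.9, E[X²]=79.5433.
E[X] = 0.2·1.7 + 0.39·11 + 0.41·8.9 = 8.279.
E[X²] = 0.2·5.78 + 0.39·242 + 0.41·79.5433 = 128.149.
Var(X) = E[X²] − (E[X])² = 128.149 − 68.5418 = 59.6069.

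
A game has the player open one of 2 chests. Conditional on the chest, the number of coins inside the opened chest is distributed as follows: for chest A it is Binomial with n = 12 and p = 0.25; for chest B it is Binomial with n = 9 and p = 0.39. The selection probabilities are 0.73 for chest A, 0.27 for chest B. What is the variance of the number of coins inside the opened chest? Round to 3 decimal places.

Per component, A: μ=3, E[X²]=11.25; B: μ=3.51, E[X²]=14.4612.
E[X] = 0.73·3 + 0.27·3.51 = 3.1377.
E[X²] = 0.73·11.25 + 0.27·14.4612 = 12.117.
Var(X) = E[X²] − (E[X])² = 12.117 − 9.84516 = 2.27186.

2.272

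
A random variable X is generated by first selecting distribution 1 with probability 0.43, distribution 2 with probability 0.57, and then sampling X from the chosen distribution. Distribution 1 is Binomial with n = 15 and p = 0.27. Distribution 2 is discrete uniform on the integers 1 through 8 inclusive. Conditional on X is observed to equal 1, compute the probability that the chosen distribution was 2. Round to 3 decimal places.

0.770

Likelihoods P(X=1 | ·): 1: 0.0494282; 2: 0.125.
Posterior ∝ prior × likelihood. Numerator for 2: 0.57·0.125 = 0.07125.
Normalizing constant: 0.43·0.0494282 + 0.57·0.125 = 0.0925041.
P(2 | observation) = 0.07125 / 0.0925041 = 0.770236.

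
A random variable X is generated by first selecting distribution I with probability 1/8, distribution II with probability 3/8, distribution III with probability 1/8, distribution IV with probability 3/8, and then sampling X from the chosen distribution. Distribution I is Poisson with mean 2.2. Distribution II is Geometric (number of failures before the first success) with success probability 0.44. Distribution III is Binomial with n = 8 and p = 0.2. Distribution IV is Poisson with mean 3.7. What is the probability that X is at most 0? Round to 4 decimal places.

0.2091

Conditional on each component, P(X ≤ 0): I: 0.110803; II: 0.44; III: 0.167772; IV: 0.0247235.
By total probability, P(X ≤ 0) = 0.125·0.110803 + 0.375·0.44 + 0.125·0.167772 + 0.375·0.0247235 = 0.209093.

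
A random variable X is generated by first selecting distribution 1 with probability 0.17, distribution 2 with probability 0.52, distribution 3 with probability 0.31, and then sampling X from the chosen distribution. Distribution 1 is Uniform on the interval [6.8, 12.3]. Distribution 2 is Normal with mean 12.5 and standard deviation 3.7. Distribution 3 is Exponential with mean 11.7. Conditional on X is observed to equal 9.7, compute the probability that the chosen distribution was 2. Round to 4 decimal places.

Likelihoods f(9.7 | ·): 1: 0.181818; 2: 0.0809752; 3: 0.0373042.
Posterior ∝ prior × likelihood. Numerator for 2: 0.52·0.0809752 = 0.0421071.
Normalizing constant: 0.17·0.181818 + 0.52·0.0809752 + 0.31·0.0373042 = 0.0845805.
P(2 | observation) = 0.0421071 / 0.0845805 = 0.497835.

0.4978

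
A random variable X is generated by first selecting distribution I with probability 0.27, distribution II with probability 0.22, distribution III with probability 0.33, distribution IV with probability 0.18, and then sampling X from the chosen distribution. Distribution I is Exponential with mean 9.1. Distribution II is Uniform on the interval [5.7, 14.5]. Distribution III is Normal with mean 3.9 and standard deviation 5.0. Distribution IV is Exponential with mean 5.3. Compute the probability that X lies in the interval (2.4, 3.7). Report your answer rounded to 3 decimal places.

Conditional on each component, P(2.4 < X < 3.7): I: 0.102261; II: 0; III: 0.101958; IV: 0.138303.
By total probability, P(2.4 < X < 3.7) = 0.27·0.102261 + 0.22·0 + 0.33·0.101958 + 0.18·0.138303 = 0.0861512.

0.086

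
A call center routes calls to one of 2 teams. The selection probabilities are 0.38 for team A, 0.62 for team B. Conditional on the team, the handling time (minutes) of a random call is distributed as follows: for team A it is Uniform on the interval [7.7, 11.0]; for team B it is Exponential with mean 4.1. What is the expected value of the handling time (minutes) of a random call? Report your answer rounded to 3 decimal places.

Component means — A: 9.35; B: 4.1.
E[X] = 0.38·9.35 + 0.62·4.1 = 6.095.

6.095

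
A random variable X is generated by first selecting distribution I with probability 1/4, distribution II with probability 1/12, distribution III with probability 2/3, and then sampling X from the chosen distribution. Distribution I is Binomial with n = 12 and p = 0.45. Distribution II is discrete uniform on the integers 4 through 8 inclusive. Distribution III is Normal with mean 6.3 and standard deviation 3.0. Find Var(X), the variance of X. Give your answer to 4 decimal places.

Per component, I: μ=5.4, E[X²]=32.13; II: μ=6, E[X²]=38; III: μ=6.3, E[X²]=48.69.
E[X] = 0.25·5.4 + 0.0833333·6 + 0.666667·6.3 = 6.05.
E[X²] = 0.25·32.13 + 0.0833333·38 + 0.666667·48.69 = 43.6592.
Var(X) = E[X²] − (E[X])² = 43.6592 − 36.6025 = 7.05667.

7.0567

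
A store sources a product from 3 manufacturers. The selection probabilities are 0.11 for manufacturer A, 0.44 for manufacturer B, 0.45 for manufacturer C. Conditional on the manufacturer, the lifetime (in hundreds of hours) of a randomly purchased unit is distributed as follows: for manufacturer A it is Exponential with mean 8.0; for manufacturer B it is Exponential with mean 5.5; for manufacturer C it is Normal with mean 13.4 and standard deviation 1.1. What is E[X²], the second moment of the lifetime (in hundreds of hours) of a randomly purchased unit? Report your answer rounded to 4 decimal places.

122.0465

For each component E[X²] = Var + (mean)², giving A: 128; B: 60.5; C: 180.77.
Overall E[X²] = 0.11·128 + 0.44·60.5 + 0.45·180.77 = 122.047.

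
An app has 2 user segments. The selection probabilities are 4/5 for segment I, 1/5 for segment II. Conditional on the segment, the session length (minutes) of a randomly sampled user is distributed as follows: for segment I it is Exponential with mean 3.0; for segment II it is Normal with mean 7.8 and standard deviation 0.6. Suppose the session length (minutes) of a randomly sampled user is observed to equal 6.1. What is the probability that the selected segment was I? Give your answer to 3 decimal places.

Likelihoods f(6.1 | ·): I: 0.0436328; II: 0.0120102.
Posterior ∝ prior × likelihood. Numerator for I: 0.8·0.0436328 = 0.0349063.
Normalizing constant: 0.8·0.0436328 + 0.2·0.0120102 = 0.0373083.
P(I | observation) = 0.0349063 / 0.0373083 = 0.935617.

0.936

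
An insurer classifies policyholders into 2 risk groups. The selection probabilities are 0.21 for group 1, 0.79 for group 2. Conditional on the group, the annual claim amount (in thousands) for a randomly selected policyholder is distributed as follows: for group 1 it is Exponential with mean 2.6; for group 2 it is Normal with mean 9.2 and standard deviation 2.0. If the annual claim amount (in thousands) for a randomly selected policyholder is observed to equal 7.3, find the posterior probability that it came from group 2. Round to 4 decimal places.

Likelihoods f(7.3 | ·): 1: 0.0232093; 2: 0.12703.
Posterior ∝ prior × likelihood. Numerator for 2: 0.79·0.12703 = 0.100353.
Normalizing constant: 0.21·0.0232093 + 0.79·0.12703 = 0.105227.
P(2 | observation) = 0.100353 / 0.105227 = 0.953682.

0.9537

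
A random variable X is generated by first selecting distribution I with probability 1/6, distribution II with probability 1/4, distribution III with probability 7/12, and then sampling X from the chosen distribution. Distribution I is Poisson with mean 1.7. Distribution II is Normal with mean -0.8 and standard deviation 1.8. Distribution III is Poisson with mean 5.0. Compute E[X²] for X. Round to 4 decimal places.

For each component E[X²] = Var + (mean)², giving I: 4.59; II: 3.88; III: 30.
Overall E[X²] = 0.166667·4.59 + 0.25·3.88 + 0.583333·30 = 19.235.

19.2350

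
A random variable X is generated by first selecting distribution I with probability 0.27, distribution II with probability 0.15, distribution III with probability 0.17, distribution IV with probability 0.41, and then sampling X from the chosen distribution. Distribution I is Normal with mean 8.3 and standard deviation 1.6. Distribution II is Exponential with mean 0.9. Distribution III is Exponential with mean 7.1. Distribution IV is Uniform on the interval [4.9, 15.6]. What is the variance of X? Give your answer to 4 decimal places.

Per component, I: μ=8.3, E[X²]=71.45; II: μ=0.9, E[X²]=1.62; III: μ=7.1, E[X²]=100.82; IV: μ=10.25, E[X²]=114.603.
E[X] = 0.27·8.3 + 0.15·0.9 + 0.17·7.1 + 0.41·10.25 = 7.7855.
E[X²] = 0.27·71.45 + 0.15·1.62 + 0.17·100.82 + 0.41·114.603 = 83.6613.
Var(X) = E[X²] − (E[X])² = 83.6613 − 60.614 = 23.0473.

23.0473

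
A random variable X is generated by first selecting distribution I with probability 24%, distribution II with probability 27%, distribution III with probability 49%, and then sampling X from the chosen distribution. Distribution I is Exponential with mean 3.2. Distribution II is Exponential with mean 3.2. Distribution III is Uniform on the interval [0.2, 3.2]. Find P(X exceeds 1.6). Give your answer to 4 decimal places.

0.5707

Conditional on each component, P(X > 1.6): I: 0.606531; II: 0.606531; III: 0.533333.
By total probability, P(X > 1.6) = 0.24·0.606531 + 0.27·0.606531 + 0.49·0.533333 = 0.570664.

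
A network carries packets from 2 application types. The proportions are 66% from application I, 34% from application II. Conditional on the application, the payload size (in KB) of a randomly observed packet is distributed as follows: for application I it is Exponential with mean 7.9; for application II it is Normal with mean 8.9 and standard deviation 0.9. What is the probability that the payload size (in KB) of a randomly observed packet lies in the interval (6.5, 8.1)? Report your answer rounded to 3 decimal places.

0.115

Conditional on each application, P(6.5 < X < 8.1): I: 0.0805239; II: 0.183201.
By total probability, P(6.5 < X < 8.1) = 0.66·0.0805239 + 0.34·0.183201 = 0.115434.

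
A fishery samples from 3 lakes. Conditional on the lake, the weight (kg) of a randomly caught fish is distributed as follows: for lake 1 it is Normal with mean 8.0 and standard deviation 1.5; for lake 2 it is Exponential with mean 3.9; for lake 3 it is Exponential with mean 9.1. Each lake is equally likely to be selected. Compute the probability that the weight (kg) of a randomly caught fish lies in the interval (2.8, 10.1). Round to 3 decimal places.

Conditional on each lake, P(2.8 < X < 10.1): 1: 0.91898; 2: 0.412712; 3: 0.405546.
By total probability, P(2.8 < X < 10.1) = 0.333333·0.91898 + 0.333333·0.412712 + 0.333333·0.405546 = 0.57908.

0.579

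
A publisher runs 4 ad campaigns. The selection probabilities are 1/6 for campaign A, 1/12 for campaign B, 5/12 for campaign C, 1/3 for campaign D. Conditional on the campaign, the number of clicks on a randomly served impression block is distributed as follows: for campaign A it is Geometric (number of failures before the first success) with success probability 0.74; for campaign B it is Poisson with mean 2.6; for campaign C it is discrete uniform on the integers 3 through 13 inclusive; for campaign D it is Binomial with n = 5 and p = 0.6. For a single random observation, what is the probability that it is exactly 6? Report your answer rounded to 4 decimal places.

0.0406

Conditional on each campaign, P(X = 6): A: 0.000228598; B: 0.0318671; C: 0.0909091; D: 0.
By total probability, P(X = 6) = 0.166667·0.000228598 + 0.0833333·0.0318671 + 0.416667·0.0909091 + 0.333333·0 = 0.0405725.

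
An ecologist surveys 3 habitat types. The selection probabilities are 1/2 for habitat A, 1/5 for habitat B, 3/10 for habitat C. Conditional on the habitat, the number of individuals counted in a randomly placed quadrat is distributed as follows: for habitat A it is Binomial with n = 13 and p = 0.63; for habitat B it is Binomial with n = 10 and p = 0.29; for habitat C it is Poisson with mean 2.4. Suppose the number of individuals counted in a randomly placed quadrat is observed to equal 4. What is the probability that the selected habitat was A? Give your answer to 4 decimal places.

Likelihoods P(X=4 | ·): A: 0.0146381; B: 0.190266; C: 0.125408.
Posterior ∝ prior × likelihood. Numerator for A: 0.5·0.0146381 = 0.00731903.
Normalizing constant: 0.5·0.0146381 + 0.2·0.190266 + 0.3·0.125408 = 0.0829948.
P(A | observation) = 0.00731903 / 0.0829948 = 0.0881867.

0.0882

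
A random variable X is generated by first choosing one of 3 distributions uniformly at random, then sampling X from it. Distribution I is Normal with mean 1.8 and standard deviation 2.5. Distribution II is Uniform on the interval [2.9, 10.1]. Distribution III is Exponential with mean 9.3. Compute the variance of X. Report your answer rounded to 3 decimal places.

Per component, I: μ=1.8, E[X²]=9.49; II: μ=6.5, E[X²]=46.57; III: μ=9.3, E[X²]=172.98.
E[X] = 0.333333·1.8 + 0.333333·6.5 + 0.333333·9.3 = 5.86667.
E[X²] = 0.333333·9.49 + 0.333333·46.57 + 0.333333·172.98 = 76.3467.
Var(X) = E[X²] − (E[X])² = 76.3467 − 34.4178 = 41.9289.

41.929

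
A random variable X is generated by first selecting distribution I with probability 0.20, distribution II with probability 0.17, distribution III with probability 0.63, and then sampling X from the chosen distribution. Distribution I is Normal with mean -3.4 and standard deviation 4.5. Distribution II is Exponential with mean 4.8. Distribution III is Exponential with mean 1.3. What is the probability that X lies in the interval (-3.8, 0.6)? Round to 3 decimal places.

0.323

Conditional on each component, P(-3.8 < X < 0.6): I: 0.348383; II: 0.117503; III: 0.369687.
By total probability, P(-3.8 < X < 0.6) = 0.2·0.348383 + 0.17·0.117503 + 0.63·0.369687 = 0.322555.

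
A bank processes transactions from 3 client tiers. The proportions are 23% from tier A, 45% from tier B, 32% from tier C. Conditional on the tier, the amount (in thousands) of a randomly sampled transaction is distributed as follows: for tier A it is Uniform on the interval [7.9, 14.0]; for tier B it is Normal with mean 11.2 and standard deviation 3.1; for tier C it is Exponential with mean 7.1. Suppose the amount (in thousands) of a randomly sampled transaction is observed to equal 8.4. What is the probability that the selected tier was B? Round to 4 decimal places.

Likelihoods f(8.4 | ·): A: 0.163934; B: 0.0855847; C: 0.0431448.
Posterior ∝ prior × likelihood. Numerator for B: 0.45·0.0855847 = 0.0385131.
Normalizing constant: 0.23·0.163934 + 0.45·0.0855847 + 0.32·0.0431448 = 0.0900244.
P(B | observation) = 0.0385131 / 0.0900244 = 0.427808.

0.4278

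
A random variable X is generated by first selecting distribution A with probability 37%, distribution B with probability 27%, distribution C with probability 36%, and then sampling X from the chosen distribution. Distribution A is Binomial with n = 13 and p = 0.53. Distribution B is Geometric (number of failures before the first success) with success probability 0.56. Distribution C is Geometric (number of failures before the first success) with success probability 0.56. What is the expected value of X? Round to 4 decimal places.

3.0443

Component means — A: 6.89; B: 0.785714; C: 0.785714.
E[X] = 0.37·6.89 + 0.27·0.785714 + 0.36·0.785714 = 3.0443.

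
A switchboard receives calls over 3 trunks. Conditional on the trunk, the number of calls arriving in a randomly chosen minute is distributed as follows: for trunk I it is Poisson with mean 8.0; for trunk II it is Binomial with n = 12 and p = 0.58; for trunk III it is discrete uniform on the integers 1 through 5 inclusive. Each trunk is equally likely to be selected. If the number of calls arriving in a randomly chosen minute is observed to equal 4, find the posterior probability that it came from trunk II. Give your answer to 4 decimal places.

0.1741

Likelihoods P(X=4 | ·): I: 0.0572523; II: 0.054239; III: 0.2.
Posterior ∝ prior × likelihood. Numerator for II: 0.333333·0.054239 = 0.0180797.
Normalizing constant: 0.333333·0.0572523 + 0.333333·0.054239 + 0.333333·0.2 = 0.10383.
P(II | observation) = 0.0180797 / 0.10383 = 0.174127.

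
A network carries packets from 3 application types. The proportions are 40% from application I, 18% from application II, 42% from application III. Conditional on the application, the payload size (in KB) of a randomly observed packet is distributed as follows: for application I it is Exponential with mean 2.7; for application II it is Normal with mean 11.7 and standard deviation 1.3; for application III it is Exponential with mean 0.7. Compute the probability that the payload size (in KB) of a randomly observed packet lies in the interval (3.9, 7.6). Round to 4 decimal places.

0.0721

Conditional on each application, P(3.9 < X < 7.6): I: 0.175961; II: 0.000805669; III: 0.00378577.
By total probability, P(3.9 < X < 7.6) = 0.4·0.175961 + 0.18·0.000805669 + 0.42·0.00378577 = 0.0721196.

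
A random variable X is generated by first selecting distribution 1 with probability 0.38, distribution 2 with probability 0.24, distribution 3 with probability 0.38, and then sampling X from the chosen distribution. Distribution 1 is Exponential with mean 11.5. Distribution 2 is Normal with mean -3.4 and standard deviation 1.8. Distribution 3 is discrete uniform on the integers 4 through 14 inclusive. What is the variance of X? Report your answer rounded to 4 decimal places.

90.0053

Per component, 1: μ=11.5, E[X²]=264.5; 2: μ=-3.4, E[X²]=14.8; 3: μ=9, E[X²]=91.
E[X] = 0.38·11.5 + 0.24·-3.4 + 0.38·9 = 6.974.
E[X²] = 0.38·264.5 + 0.24·14.8 + 0.38·91 = 138.642.
Var(X) = E[X²] − (E[X])² = 138.642 − 48.6367 = 90.0053.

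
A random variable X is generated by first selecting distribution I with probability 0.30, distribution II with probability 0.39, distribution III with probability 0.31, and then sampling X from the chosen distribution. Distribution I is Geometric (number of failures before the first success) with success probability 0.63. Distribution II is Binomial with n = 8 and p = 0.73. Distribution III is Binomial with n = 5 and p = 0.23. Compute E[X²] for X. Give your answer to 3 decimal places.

For each component E[X²] = Var + (mean)², giving I: 1.27715; II: 35.6824; III: 2.208.
Overall E[X²] = 0.3·1.27715 + 0.39·35.6824 + 0.31·2.208 = 14.9838.

14.984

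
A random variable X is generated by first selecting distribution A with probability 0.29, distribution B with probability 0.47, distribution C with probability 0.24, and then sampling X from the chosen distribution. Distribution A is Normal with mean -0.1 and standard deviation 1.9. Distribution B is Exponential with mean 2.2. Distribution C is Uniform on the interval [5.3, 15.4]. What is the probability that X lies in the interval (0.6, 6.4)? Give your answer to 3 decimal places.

Conditional on each component, P(0.6 < X < 6.4): A: 0.355968; B: 0.706775; C: 0.108911.
By total probability, P(0.6 < X < 6.4) = 0.29·0.355968 + 0.47·0.706775 + 0.24·0.108911 = 0.461554.

0.462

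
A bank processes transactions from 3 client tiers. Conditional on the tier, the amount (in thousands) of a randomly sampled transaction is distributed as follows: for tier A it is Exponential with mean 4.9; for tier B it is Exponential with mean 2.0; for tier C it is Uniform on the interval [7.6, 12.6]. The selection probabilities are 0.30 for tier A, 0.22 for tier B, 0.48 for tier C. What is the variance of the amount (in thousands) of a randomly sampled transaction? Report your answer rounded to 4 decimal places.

20.4602

Per component, A: μ=4.9, E[X²]=48.02; B: μ=2, E[X²]=8; C: μ=10.1, E[X²]=104.093.
E[X] = 0.3·4.9 + 0.22·2 + 0.48·10.1 = 6.758.
E[X²] = 0.3·48.02 + 0.22·8 + 0.48·104.093 = 66.1308.
Var(X) = E[X²] − (E[X])² = 66.1308 − 45.6706 = 20.4602.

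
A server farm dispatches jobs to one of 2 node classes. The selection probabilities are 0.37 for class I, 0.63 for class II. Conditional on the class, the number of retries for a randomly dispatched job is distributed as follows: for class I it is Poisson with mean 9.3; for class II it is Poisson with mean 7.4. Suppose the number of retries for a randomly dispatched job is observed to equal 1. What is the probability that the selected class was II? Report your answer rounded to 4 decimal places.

Likelihoods P(X=1 | ·): I: 0.000850245; II: 0.00452327.
Posterior ∝ prior × likelihood. Numerator for II: 0.63·0.00452327 = 0.00284966.
Normalizing constant: 0.37·0.000850245 + 0.63·0.00452327 = 0.00316425.
P(II | observation) = 0.00284966 / 0.00316425 = 0.90058.

0.9006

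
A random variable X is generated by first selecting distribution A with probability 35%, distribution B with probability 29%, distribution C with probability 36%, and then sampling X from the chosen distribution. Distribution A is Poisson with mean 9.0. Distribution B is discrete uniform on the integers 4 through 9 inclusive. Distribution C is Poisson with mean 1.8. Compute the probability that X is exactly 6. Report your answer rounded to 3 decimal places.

Conditional on each component, P(X = 6): A: 0.0910903; B: 0.166667; C: 0.00780859.
By total probability, P(X = 6) = 0.35·0.0910903 + 0.29·0.166667 + 0.36·0.00780859 = 0.083026.

0.083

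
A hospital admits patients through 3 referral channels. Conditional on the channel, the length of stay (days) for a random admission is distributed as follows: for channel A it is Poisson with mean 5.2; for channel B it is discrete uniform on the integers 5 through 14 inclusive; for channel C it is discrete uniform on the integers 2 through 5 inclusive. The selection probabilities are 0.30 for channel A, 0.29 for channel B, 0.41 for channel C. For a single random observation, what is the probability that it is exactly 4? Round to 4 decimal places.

0.1529

Conditional on each channel, P(X = 4): A: 0.168063; B: 0; C: 0.25.
By total probability, P(X = 4) = 0.3·0.168063 + 0.29·0 + 0.41·0.25 = 0.152919.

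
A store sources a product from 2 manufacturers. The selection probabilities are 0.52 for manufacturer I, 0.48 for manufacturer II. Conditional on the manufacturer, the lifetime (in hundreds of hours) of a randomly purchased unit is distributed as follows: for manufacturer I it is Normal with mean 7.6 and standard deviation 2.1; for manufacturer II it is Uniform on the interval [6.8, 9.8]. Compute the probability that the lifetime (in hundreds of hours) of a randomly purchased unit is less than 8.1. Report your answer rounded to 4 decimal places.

0.5169

Conditional on each manufacturer, P(X < 8.1): I: 0.594096; II: 0.433333.
By total probability, P(X < 8.1) = 0.52·0.594096 + 0.48·0.433333 = 0.51693.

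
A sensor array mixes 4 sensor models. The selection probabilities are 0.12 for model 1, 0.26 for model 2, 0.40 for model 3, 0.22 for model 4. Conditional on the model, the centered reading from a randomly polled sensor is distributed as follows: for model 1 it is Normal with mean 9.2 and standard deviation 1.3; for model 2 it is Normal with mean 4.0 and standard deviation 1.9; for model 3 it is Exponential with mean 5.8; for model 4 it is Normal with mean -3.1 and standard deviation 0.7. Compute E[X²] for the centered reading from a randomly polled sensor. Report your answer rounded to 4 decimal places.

44.5922

For each component E[X²] = Var + (mean)², giving 1: 86.33; 2: 19.61; 3: 67.28; 4: 10.1.
Overall E[X²] = 0.12·86.33 + 0.26·19.61 + 0.4·67.28 + 0.22·10.1 = 44.5922.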